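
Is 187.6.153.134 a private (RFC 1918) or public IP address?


RFC 1918 private ranges:
  10.0.0.0/8 (10.0.0.0 - 10.255.255.255)
  172.16.0.0/12 (172.16.0.0 - 172.31.255.255)
  192.168.0.0/16 (192.168.0.0 - 192.168.255.255)
Public (not in any RFC 1918 range)


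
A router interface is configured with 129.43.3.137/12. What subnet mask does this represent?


/12 means 12 network bits, 20 host bits
Binary: 11111111111100000000000000000000
Mask: 255.240.0.0


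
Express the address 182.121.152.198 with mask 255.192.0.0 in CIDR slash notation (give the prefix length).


Binary: 11111111.11000000.00000000.00000000
Count leading 1s
Prefix: /10


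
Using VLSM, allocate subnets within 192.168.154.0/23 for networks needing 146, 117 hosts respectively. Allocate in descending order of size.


146 hosts -> /24 (254 usable): 192.168.154.0/24
117 hosts -> /25 (126 usable): 192.168.155.0/25
Allocation: 192.168.154.0/24 (146 hosts, 254 usable); 192.168.155.0/25 (117 hosts, 126 usable)


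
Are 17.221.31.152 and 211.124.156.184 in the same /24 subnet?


Mask: 255.255.255.0
17.221.31.152 AND mask = 17.221.31.0
211.124.156.184 AND mask = 211.124.156.0
No, different subnets (17.221.31.0 vs 211.124.156.0)


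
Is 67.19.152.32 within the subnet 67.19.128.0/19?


Subnet network: 67.19.128.0
Test IP AND mask: 67.19.128.0
Yes, 67.19.152.32 is in 67.19.128.0/19


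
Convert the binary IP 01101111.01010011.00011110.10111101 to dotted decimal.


01101111 = 111
01010011 = 83
00011110 = 30
10111101 = 189
IP: 111.83.30.189


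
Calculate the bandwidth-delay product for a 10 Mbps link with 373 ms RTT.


BDP = bandwidth * RTT
= 10 Mbps * 373 ms
= 10 * 1e6 * 373 / 1000 bits
= 3730000 bits
= 466250 bytes
= 455.3223 KB
BDP = 3730000 bits (466250 bytes)


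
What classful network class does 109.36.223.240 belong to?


First octet: 109
Binary: 01101101
0xxxxxxx -> Class A (1-126)
Class A, default mask 255.0.0.0 (/8)


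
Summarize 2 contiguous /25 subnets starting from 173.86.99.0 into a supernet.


Original prefix: /25
Number of subnets: 2 = 2^1
New prefix = 25 - 1 = 24
Supernet: 173.86.99.0/24


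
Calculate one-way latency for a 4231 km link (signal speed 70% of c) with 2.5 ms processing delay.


Speed = 0.7 * 3e5 km/s = 210000 km/s
Propagation delay = 4231 / 210000 = 0.0201 s = 20.1476 ms
Processing delay = 2.5 ms
Total one-way latency = 22.6476 ms


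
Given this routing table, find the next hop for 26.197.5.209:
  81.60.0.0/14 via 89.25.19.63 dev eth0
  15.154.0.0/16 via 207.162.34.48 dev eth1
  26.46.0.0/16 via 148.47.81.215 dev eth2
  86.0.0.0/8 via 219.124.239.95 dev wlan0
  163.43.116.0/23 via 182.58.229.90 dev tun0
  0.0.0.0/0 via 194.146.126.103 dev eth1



Longest prefix match for 26.197.5.209:
  /14 81.60.0.0: no
  /16 15.154.0.0: no
  /16 26.46.0.0: no
  /8 86.0.0.0: no
  /23 163.43.116.0: no
  /0 0.0.0.0: MATCH
Selected: next-hop 194.146.126.103 via eth1 (matched /0)


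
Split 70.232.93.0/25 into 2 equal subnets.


New prefix = 25 + 1 = 26
Each subnet has 64 addresses
  70.232.93.0/26
  70.232.93.64/26
Subnets: 70.232.93.0/26, 70.232.93.64/26


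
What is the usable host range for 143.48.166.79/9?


Network: 143.0.0.0
Broadcast: 143.127.255.255
First usable = network + 1
Last usable = broadcast - 1
Range: 143.0.0.1 to 143.127.255.254


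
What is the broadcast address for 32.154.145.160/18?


Network: 32.154.128.0/18
Host bits = 14
Set all host bits to 1:
Broadcast: 32.154.191.255


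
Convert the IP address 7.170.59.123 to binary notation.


7 = 00000111
170 = 10101010
59 = 00111011
123 = 01111011
Binary: 00000111.10101010.00111011.01111011


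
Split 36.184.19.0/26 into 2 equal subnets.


New prefix = 26 + 1 = 27
Each subnet has 32 addresses
  36.184.19.0/27
  36.184.19.32/27
Subnets: 36.184.19.0/27, 36.184.19.32/27


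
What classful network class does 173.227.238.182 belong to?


First octet: 173
Binary: 10101101
10xxxxxx -> Class B (128-191)
Class B, default mask 255.255.0.0 (/16)


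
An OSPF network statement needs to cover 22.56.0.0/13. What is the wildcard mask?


Subnet mask: 255.248.0.0
Wildcard = 255.255.255.255 - subnet mask
255 - 255 = 0
255 - 248 = 7
255 - 0 = 255
255 - 0 = 255
Wildcard: 0.7.255.255


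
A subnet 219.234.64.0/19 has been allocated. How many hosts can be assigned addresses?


Host bits = 32 - 19 = 13
Total addresses = 2^13 = 8192
Usable = total - 2 (network and broadcast)
Usable hosts: 8190


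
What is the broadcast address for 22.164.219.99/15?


Network: 22.164.0.0/15
Host bits = 17
Set all host bits to 1:
Broadcast: 22.165.255.255


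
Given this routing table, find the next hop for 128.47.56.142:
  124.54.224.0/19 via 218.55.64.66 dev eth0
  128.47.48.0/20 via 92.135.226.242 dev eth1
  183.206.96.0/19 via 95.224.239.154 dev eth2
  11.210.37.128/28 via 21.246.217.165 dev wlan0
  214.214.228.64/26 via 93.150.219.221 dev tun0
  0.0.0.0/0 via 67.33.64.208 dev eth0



Longest prefix match for 128.47.56.142:
  /19 124.54.224.0: no
  /20 128.47.48.0: MATCH
  /19 183.206.96.0: no
  /28 11.210.37.128: no
  /26 214.214.228.64: no
  /0 0.0.0.0: MATCH
Selected: next-hop 92.135.226.242 via eth1 (matched /20)


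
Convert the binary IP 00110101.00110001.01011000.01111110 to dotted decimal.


00110101 = 53
00110001 = 49
01011000 = 88
01111110 = 126
IP: 53.49.88.126


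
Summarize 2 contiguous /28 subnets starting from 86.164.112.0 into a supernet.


Original prefix: /28
Number of subnets: 2 = 2^1
New prefix = 28 - 1 = 27
Supernet: 86.164.112.0/27


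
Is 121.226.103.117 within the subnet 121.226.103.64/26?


Subnet network: 121.226.103.64
Test IP AND mask: 121.226.103.64
Yes, 121.226.103.117 is in 121.226.103.64/26


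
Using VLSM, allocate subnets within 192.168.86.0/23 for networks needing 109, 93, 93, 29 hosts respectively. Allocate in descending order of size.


109 hosts -> /25 (126 usable): 192.168.86.0/25
93 hosts -> /25 (126 usable): 192.168.86.128/25
93 hosts -> /25 (126 usable): 192.168.87.0/25
29 hosts -> /27 (30 usable): 192.168.87.128/27
Allocation: 192.168.86.0/25 (109 hosts, 126 usable); 192.168.86.128/25 (93 hosts, 126 usable); 192.168.87.0/25 (93 hosts, 126 usable); 192.168.87.128/27 (29 hosts, 30 usable)


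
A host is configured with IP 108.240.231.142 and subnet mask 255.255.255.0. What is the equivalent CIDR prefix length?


Binary: 11111111.11111111.11111111.00000000
Count leading 1s
Prefix: /24


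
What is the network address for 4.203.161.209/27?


IP:   00000100.11001011.10100001.11010001
Mask: 11111111.11111111.11111111.11100000
AND operation:
Net:  00000100.11001011.10100001.11000000
Network: 4.203.161.192/27


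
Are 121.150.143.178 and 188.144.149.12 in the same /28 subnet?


Mask: 255.255.255.240
121.150.143.178 AND mask = 121.150.143.176
188.144.149.12 AND mask = 188.144.149.0
No, different subnets (121.150.143.176 vs 188.144.149.0)


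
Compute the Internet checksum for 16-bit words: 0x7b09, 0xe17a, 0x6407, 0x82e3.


Sum all words (with carry folding):
+ 0x7b09 = 0x7b09
+ 0xe17a = 0x5c84
+ 0x6407 = 0xc08b
+ 0x82e3 = 0x436f
One's complement: ~0x436f
Checksum = 0xbc90


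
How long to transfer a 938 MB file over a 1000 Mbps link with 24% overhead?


Effective throughput = 1000 * (1 - 24/100) = 760 Mbps
File size in Mb = 938 * 8 = 7504 Mb
Time = 7504 / 760
Time = 9.8737 seconds


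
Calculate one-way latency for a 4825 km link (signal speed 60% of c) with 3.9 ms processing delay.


Speed = 0.6 * 3e5 km/s = 180000 km/s
Propagation delay = 4825 / 180000 = 0.0268 s = 26.8056 ms
Processing delay = 3.9 ms
Total one-way latency = 30.7056 ms


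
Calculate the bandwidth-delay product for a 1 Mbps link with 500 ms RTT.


BDP = bandwidth * RTT
= 1 Mbps * 500 ms
= 1 * 1e6 * 500 / 1000 bits
= 500000 bits
= 62500 bytes
= 61.0352 KB
BDP = 500000 bits (62500 bytes)


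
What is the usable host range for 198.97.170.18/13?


Network: 198.96.0.0
Broadcast: 198.103.255.255
First usable = network + 1
Last usable = broadcast - 1
Range: 198.96.0.1 to 198.103.255.254


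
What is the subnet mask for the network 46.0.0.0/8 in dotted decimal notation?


/8 means 8 network bits, 24 host bits
Binary: 11111111000000000000000000000000
Mask: 255.0.0.0


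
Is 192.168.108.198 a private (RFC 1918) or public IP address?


RFC 1918 private ranges:
  10.0.0.0/8 (10.0.0.0 - 10.255.255.255)
  172.16.0.0/12 (172.16.0.0 - 172.31.255.255)
  192.168.0.0/16 (192.168.0.0 - 192.168.255.255)
Private (in 192.168.0.0/16)


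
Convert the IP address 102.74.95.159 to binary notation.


102 = 01100110
74 = 01001010
95 = 01011111
159 = 10011111
Binary: 01100110.01001010.01011111.10011111


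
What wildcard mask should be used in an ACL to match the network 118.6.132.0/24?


Subnet mask: 255.255.255.0
Wildcard = 255.255.255.255 - subnet mask
255 - 255 = 0
255 - 255 = 0
255 - 255 = 0
255 - 0 = 255
Wildcard: 0.0.0.255


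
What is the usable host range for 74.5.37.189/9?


Network: 74.0.0.0
Broadcast: 74.127.255.255
First usable = network + 1
Last usable = broadcast - 1
Range: 74.0.0.1 to 74.127.255.254


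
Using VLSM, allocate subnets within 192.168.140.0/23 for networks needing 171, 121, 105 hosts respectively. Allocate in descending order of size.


171 hosts -> /24 (254 usable): 192.168.140.0/24
121 hosts -> /25 (126 usable): 192.168.141.0/25
105 hosts -> /25 (126 usable): 192.168.141.128/25
Allocation: 192.168.140.0/24 (171 hosts, 254 usable); 192.168.141.0/25 (121 hosts, 126 usable); 192.168.141.128/25 (105 hosts, 126 usable)


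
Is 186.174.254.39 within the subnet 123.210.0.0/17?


Subnet network: 123.210.0.0
Test IP AND mask: 186.174.128.0
No, 186.174.254.39 is not in 123.210.0.0/17


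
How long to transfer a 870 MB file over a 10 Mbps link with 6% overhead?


Effective throughput = 10 * (1 - 6/100) = 9.4 Mbps
File size in Mb = 870 * 8 = 6960 Mb
Time = 6960 / 9.4
Time = 740.4255 seconds


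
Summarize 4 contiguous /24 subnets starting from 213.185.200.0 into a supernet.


Original prefix: /24
Number of subnets: 4 = 2^2
New prefix = 24 - 2 = 22
Supernet: 213.185.200.0/22


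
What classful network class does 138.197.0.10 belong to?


First octet: 138
Binary: 10001010
10xxxxxx -> Class B (128-191)
Class B, default mask 255.255.0.0 (/16)


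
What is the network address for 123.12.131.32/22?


IP:   01111011.00001100.10000011.00100000
Mask: 11111111.11111111.11111100.00000000
AND operation:
Net:  01111011.00001100.10000000.00000000
Network: 123.12.128.0/22


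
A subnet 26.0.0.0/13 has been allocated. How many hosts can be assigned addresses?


Host bits = 32 - 13 = 19
Total addresses = 2^19 = 524288
Usable = total - 2 (network and broadcast)
Usable hosts: 524286


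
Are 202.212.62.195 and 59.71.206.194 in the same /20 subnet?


Mask: 255.255.240.0
202.212.62.195 AND mask = 202.212.48.0
59.71.206.194 AND mask = 59.71.192.0
No, different subnets (202.212.48.0 vs 59.71.192.0)


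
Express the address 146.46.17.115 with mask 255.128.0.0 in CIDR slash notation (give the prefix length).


Binary: 11111111.10000000.00000000.00000000
Count leading 1s
Prefix: /9


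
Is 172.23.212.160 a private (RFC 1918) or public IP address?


RFC 1918 private ranges:
  10.0.0.0/8 (10.0.0.0 - 10.255.255.255)
  172.16.0.0/12 (172.16.0.0 - 172.31.255.255)
  192.168.0.0/16 (192.168.0.0 - 192.168.255.255)
Private (in 172.16.0.0/12)


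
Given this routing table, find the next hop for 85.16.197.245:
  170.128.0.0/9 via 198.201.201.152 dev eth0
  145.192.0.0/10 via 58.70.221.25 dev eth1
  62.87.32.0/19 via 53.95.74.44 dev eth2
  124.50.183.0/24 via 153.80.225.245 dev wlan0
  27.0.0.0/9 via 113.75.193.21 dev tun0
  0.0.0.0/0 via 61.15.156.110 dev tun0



Longest prefix match for 85.16.197.245:
  /9 170.128.0.0: no
  /10 145.192.0.0: no
  /19 62.87.32.0: no
  /24 124.50.183.0: no
  /9 27.0.0.0: no
  /0 0.0.0.0: MATCH
Selected: next-hop 61.15.156.110 via tun0 (matched /0)


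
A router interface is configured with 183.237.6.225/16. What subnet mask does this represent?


/16 means 16 network bits, 16 host bits
Binary: 11111111111111110000000000000000
Mask: 255.255.0.0


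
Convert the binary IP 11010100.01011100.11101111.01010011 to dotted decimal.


11010100 = 212
01011100 = 92
11101111 = 239
01010011 = 83
IP: 212.92.239.83


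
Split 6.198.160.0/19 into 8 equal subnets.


New prefix = 19 + 3 = 22
Each subnet has 1024 addresses
  6.198.160.0/22
  6.198.164.0/22
  6.198.168.0/22
  6.198.172.0/22
  6.198.176.0/22
  6.198.180.0/22
  6.198.184.0/22
  6.198.188.0/22
Subnets: 6.198.160.0/22, 6.198.164.0/22, 6.198.168.0/22, 6.198.172.0/22, 6.198.176.0/22, 6.198.180.0/22, 6.198.184.0/22, 6.198.188.0/22


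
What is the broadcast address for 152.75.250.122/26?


Network: 152.75.250.64/26
Host bits = 6
Set all host bits to 1:
Broadcast: 152.75.250.127


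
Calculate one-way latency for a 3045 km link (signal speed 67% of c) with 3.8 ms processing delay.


Speed = 0.67 * 3e5 km/s = 201000 km/s
Propagation delay = 3045 / 201000 = 0.0151 s = 15.1493 ms
Processing delay = 3.8 ms
Total one-way latency = 18.9493 ms


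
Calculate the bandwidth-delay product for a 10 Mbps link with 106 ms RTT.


BDP = bandwidth * RTT
= 10 Mbps * 106 ms
= 10 * 1e6 * 106 / 1000 bits
= 1060000 bits
= 132500 bytes
= 129.3945 KB
BDP = 1060000 bits (132500 bytes)


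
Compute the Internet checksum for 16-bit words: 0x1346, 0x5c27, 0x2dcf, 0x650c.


Sum all words (with carry folding):
+ 0x1346 = 0x1346
+ 0x5c27 = 0x6f6d
+ 0x2dcf = 0x9d3c
+ 0x650c = 0x0249
One's complement: ~0x0249
Checksum = 0xfdb6


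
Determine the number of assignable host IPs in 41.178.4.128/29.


Host bits = 32 - 29 = 3
Total addresses = 2^3 = 8
Usable = total - 2 (network and broadcast)
Usable hosts: 6


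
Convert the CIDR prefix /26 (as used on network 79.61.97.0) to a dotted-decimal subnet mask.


/26 means 26 network bits, 6 host bits
Binary: 11111111111111111111111111000000
Mask: 255.255.255.192


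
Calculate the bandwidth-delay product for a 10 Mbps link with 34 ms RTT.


BDP = bandwidth * RTT
= 10 Mbps * 34 ms
= 10 * 1e6 * 34 / 1000 bits
= 340000 bits
= 42500 bytes
= 41.5039 KB
BDP = 340000 bits (42500 bytes)


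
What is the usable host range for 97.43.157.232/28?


Network: 97.43.157.224
Broadcast: 97.43.157.239
First usable = network + 1
Last usable = broadcast - 1
Range: 97.43.157.225 to 97.43.157.238


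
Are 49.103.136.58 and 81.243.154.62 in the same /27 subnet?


Mask: 255.255.255.224
49.103.136.58 AND mask = 49.103.136.32
81.243.154.62 AND mask = 81.243.154.32
No, different subnets (49.103.136.32 vs 81.243.154.32)


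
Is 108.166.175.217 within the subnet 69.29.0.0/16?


Subnet network: 69.29.0.0
Test IP AND mask: 108.166.0.0
No, 108.166.175.217 is not in 69.29.0.0/16


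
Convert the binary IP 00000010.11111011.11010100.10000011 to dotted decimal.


00000010 = 2
11111011 = 251
11010100 = 212
10000011 = 131
IP: 2.251.212.131


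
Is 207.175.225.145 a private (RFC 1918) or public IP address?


RFC 1918 private ranges:
  10.0.0.0/8 (10.0.0.0 - 10.255.255.255)
  172.16.0.0/12 (172.16.0.0 - 172.31.255.255)
  192.168.0.0/16 (192.168.0.0 - 192.168.255.255)
Public (not in any RFC 1918 range)


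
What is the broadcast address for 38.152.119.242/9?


Network: 38.128.0.0/9
Host bits = 23
Set all host bits to 1:
Broadcast: 38.255.255.255


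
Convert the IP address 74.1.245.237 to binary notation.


74 = 01001010
1 = 00000001
245 = 11110101
237 = 11101101
Binary: 01001010.00000001.11110101.11101101


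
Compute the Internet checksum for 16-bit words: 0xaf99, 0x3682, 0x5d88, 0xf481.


Sum all words (with carry folding):
+ 0xaf99 = 0xaf99
+ 0x3682 = 0xe61b
+ 0x5d88 = 0x43a4
+ 0xf481 = 0x3826
One's complement: ~0x3826
Checksum = 0xc7d9


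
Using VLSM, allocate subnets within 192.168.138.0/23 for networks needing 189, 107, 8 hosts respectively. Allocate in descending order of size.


189 hosts -> /24 (254 usable): 192.168.138.0/24
107 hosts -> /25 (126 usable): 192.168.139.0/25
8 hosts -> /28 (14 usable): 192.168.139.128/28
Allocation: 192.168.138.0/24 (189 hosts, 254 usable); 192.168.139.0/25 (107 hosts, 126 usable); 192.168.139.128/28 (8 hosts, 14 usable)


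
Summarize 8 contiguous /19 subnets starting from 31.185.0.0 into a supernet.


Original prefix: /19
Number of subnets: 8 = 2^3
New prefix = 19 - 3 = 16
Supernet: 31.185.0.0/16


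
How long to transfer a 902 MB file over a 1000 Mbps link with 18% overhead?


Effective throughput = 1000 * (1 - 18/100) = 820.0 Mbps
File size in Mb = 902 * 8 = 7216 Mb
Time = 7216 / 820.0
Time = 8.8 seconds


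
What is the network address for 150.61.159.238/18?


IP:   10010110.00111101.10011111.11101110
Mask: 11111111.11111111.11000000.00000000
AND operation:
Net:  10010110.00111101.10000000.00000000
Network: 150.61.128.0/18


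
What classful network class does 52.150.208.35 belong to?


First octet: 52
Binary: 00110100
0xxxxxxx -> Class A (1-126)
Class A, default mask 255.0.0.0 (/8)


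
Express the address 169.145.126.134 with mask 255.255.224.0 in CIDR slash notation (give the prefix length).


Binary: 11111111.11111111.11100000.00000000
Count leading 1s
Prefix: /19


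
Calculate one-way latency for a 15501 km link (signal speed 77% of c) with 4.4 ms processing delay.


Speed = 0.77 * 3e5 km/s = 231000 km/s
Propagation delay = 15501 / 231000 = 0.0671 s = 67.1039 ms
Processing delay = 4.4 ms
Total one-way latency = 71.5039 ms


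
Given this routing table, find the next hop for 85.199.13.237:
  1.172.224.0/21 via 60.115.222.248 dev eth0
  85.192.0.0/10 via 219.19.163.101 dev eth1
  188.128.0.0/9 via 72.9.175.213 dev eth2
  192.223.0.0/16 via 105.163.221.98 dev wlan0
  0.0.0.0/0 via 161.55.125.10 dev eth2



Longest prefix match for 85.199.13.237:
  /21 1.172.224.0: no
  /10 85.192.0.0: MATCH
  /9 188.128.0.0: no
  /16 192.223.0.0: no
  /0 0.0.0.0: MATCH
Selected: next-hop 219.19.163.101 via eth1 (matched /10)


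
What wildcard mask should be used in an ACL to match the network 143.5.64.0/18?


Subnet mask: 255.255.192.0
Wildcard = 255.255.255.255 - subnet mask
255 - 255 = 0
255 - 255 = 0
255 - 192 = 63
255 - 0 = 255
Wildcard: 0.0.63.255


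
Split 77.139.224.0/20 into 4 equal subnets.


New prefix = 20 + 2 = 22
Each subnet has 1024 addresses
  77.139.224.0/22
  77.139.228.0/22
  77.139.232.0/22
  77.139.236.0/22
Subnets: 77.139.224.0/22, 77.139.228.0/22, 77.139.232.0/22, 77.139.236.0/22


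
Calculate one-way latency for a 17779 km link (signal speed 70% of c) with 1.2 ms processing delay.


Speed = 0.7 * 3e5 km/s = 210000 km/s
Propagation delay = 17779 / 210000 = 0.0847 s = 84.6619 ms
Processing delay = 1.2 ms
Total one-way latency = 85.8619 ms


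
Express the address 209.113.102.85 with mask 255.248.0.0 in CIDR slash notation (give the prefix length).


Binary: 11111111.11111000.00000000.00000000
Count leading 1s
Prefix: /13


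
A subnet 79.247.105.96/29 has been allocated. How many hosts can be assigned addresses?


Host bits = 32 - 29 = 3
Total addresses = 2^3 = 8
Usable = total - 2 (network and broadcast)
Usable hosts: 6


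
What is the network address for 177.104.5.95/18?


IP:   10110001.01101000.00000101.01011111
Mask: 11111111.11111111.11000000.00000000
AND operation:
Net:  10110001.01101000.00000000.00000000
Network: 177.104.0.0/18


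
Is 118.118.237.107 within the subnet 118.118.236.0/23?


Subnet network: 118.118.236.0
Test IP AND mask: 118.118.236.0
Yes, 118.118.237.107 is in 118.118.236.0/23


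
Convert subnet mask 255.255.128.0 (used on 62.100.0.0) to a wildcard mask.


Subnet mask: 255.255.128.0
Wildcard = 255.255.255.255 - subnet mask
255 - 255 = 0
255 - 255 = 0
255 - 128 = 127
255 - 0 = 255
Wildcard: 0.0.127.255


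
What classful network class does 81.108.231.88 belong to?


First octet: 81
Binary: 01010001
0xxxxxxx -> Class A (1-126)
Class A, default mask 255.0.0.0 (/8)


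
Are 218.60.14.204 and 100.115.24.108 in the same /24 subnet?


Mask: 255.255.255.0
218.60.14.204 AND mask = 218.60.14.0
100.115.24.108 AND mask = 100.115.24.0
No, different subnets (218.60.14.0 vs 100.115.24.0)


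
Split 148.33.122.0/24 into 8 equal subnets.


New prefix = 24 + 3 = 27
Each subnet has 32 addresses
  148.33.122.0/27
  148.33.122.32/27
  148.33.122.64/27
  148.33.122.96/27
  148.33.122.128/27
  148.33.122.160/27
  148.33.122.192/27
  148.33.122.224/27
Subnets: 148.33.122.0/27, 148.33.122.32/27, 148.33.122.64/27, 148.33.122.96/27, 148.33.122.128/27, 148.33.122.160/27, 148.33.122.192/27, 148.33.122.224/27


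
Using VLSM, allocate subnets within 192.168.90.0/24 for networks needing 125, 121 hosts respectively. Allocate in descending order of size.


125 hosts -> /25 (126 usable): 192.168.90.0/25
121 hosts -> /25 (126 usable): 192.168.90.128/25
Allocation: 192.168.90.0/25 (125 hosts, 126 usable); 192.168.90.128/25 (121 hosts, 126 usable)


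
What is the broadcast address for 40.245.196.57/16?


Network: 40.245.0.0/16
Host bits = 16
Set all host bits to 1:
Broadcast: 40.245.255.255


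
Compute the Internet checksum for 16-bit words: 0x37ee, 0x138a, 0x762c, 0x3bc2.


Sum all words (with carry folding):
+ 0x37ee = 0x37ee
+ 0x138a = 0x4b78
+ 0x762c = 0xc1a4
+ 0x3bc2 = 0xfd66
One's complement: ~0xfd66
Checksum = 0x0299


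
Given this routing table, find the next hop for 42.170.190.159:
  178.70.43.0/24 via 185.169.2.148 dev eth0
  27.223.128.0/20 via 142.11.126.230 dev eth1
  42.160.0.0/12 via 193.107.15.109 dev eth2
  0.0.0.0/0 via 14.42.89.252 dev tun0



Longest prefix match for 42.170.190.159:
  /24 178.70.43.0: no
  /20 27.223.128.0: no
  /12 42.160.0.0: MATCH
  /0 0.0.0.0: MATCH
Selected: next-hop 193.107.15.109 via eth2 (matched /12)


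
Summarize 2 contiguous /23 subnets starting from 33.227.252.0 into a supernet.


Original prefix: /23
Number of subnets: 2 = 2^1
New prefix = 23 - 1 = 22
Supernet: 33.227.252.0/22


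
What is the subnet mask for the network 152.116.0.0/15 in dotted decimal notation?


/15 means 15 network bits, 17 host bits
Binary: 11111111111111100000000000000000
Mask: 255.254.0.0


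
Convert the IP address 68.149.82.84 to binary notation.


68 = 01000100
149 = 10010101
82 = 01010010
84 = 01010100
Binary: 01000100.10010101.01010010.01010100


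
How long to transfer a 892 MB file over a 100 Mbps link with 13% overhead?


Effective throughput = 100 * (1 - 13/100) = 87 Mbps
File size in Mb = 892 * 8 = 7136 Mb
Time = 7136 / 87
Time = 82.023 seconds


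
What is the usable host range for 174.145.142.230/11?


Network: 174.128.0.0
Broadcast: 174.159.255.255
First usable = network + 1
Last usable = broadcast - 1
Range: 174.128.0.1 to 174.159.255.254


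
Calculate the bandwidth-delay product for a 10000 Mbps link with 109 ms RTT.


BDP = bandwidth * RTT
= 10000 Mbps * 109 ms
= 10000 * 1e6 * 109 / 1000 bits
= 1090000000 bits
= 136250000 bytes
= 133056.6406 KB
BDP = 1090000000 bits (136250000 bytes)


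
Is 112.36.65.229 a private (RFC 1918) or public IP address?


RFC 1918 private ranges:
  10.0.0.0/8 (10.0.0.0 - 10.255.255.255)
  172.16.0.0/12 (172.16.0.0 - 172.31.255.255)
  192.168.0.0/16 (192.168.0.0 - 192.168.255.255)
Public (not in any RFC 1918 range)


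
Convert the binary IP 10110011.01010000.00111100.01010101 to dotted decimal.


10110011 = 179
01010000 = 80
00111100 = 60
01010101 = 85
IP: 179.80.60.85


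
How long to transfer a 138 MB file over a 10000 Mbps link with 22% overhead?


Effective throughput = 10000 * (1 - 22/100) = 7800 Mbps
File size in Mb = 138 * 8 = 1104 Mb
Time = 1104 / 7800
Time = 0.1415 seconds


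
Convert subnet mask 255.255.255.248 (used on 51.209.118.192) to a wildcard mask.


Subnet mask: 255.255.255.248
Wildcard = 255.255.255.255 - subnet mask
255 - 255 = 0
255 - 255 = 0
255 - 255 = 0
255 - 248 = 7
Wildcard: 0.0.0.7


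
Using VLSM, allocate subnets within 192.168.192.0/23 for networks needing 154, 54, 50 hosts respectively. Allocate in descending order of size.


154 hosts -> /24 (254 usable): 192.168.192.0/24
54 hosts -> /26 (62 usable): 192.168.193.0/26
50 hosts -> /26 (62 usable): 192.168.193.64/26
Allocation: 192.168.192.0/24 (154 hosts, 254 usable); 192.168.193.0/26 (54 hosts, 62 usable); 192.168.193.64/26 (50 hosts, 62 usable)


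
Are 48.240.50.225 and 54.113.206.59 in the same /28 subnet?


Mask: 255.255.255.240
48.240.50.225 AND mask = 48.240.50.224
54.113.206.59 AND mask = 54.113.206.48
No, different subnets (48.240.50.224 vs 54.113.206.48)


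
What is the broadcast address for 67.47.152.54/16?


Network: 67.47.0.0/16
Host bits = 16
Set all host bits to 1:
Broadcast: 67.47.255.255


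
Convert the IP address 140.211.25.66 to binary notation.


140 = 10001100
211 = 11010011
25 = 00011001
66 = 01000010
Binary: 10001100.11010011.00011001.01000010


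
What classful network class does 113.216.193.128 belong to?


First octet: 113
Binary: 01110001
0xxxxxxx -> Class A (1-126)
Class A, default mask 255.0.0.0 (/8)


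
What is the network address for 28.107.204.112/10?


IP:   00011100.01101011.11001100.01110000
Mask: 11111111.11000000.00000000.00000000
AND operation:
Net:  00011100.01000000.00000000.00000000
Network: 28.64.0.0/10


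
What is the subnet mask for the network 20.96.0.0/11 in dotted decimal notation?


/11 means 11 network bits, 21 host bits
Binary: 11111111111000000000000000000000
Mask: 255.224.0.0


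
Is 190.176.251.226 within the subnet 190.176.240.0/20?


Subnet network: 190.176.240.0
Test IP AND mask: 190.176.240.0
Yes, 190.176.251.226 is in 190.176.240.0/20


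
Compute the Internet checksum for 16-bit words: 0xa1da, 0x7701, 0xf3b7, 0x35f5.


Sum all words (with carry folding):
+ 0xa1da = 0xa1da
+ 0x7701 = 0x18dc
+ 0xf3b7 = 0x0c94
+ 0x35f5 = 0x4289
One's complement: ~0x4289
Checksum = 0xbd76


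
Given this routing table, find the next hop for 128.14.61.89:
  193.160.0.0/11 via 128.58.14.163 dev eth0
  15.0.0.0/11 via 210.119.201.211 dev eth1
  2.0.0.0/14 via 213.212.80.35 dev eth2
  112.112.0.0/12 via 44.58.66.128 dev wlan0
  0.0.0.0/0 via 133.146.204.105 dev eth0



Longest prefix match for 128.14.61.89:
  /11 193.160.0.0: no
  /11 15.0.0.0: no
  /14 2.0.0.0: no
  /12 112.112.0.0: no
  /0 0.0.0.0: MATCH
Selected: next-hop 133.146.204.105 via eth0 (matched /0)


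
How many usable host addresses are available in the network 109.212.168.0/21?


Host bits = 32 - 21 = 11
Total addresses = 2^11 = 2048
Usable = total - 2 (network and broadcast)
Usable hosts: 2046


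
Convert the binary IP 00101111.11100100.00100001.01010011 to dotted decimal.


00101111 = 47
11100100 = 228
00100001 = 33
01010011 = 83
IP: 47.228.33.83


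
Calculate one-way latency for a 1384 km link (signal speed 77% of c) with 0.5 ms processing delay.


Speed = 0.77 * 3e5 km/s = 231000 km/s
Propagation delay = 1384 / 231000 = 0.006 s = 5.9913 ms
Processing delay = 0.5 ms
Total one-way latency = 6.4913 ms


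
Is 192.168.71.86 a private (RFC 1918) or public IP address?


RFC 1918 private ranges:
  10.0.0.0/8 (10.0.0.0 - 10.255.255.255)
  172.16.0.0/12 (172.16.0.0 - 172.31.255.255)
  192.168.0.0/16 (192.168.0.0 - 192.168.255.255)
Private (in 192.168.0.0/16)


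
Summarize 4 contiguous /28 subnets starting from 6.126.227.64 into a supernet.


Original prefix: /28
Number of subnets: 4 = 2^2
New prefix = 28 - 2 = 26
Supernet: 6.126.227.64/26


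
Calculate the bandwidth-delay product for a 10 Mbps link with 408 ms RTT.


BDP = bandwidth * RTT
= 10 Mbps * 408 ms
= 10 * 1e6 * 408 / 1000 bits
= 4080000 bits
= 510000 bytes
= 498.0469 KB
BDP = 4080000 bits (510000 bytes)


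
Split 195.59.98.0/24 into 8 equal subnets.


New prefix = 24 + 3 = 27
Each subnet has 32 addresses
  195.59.98.0/27
  195.59.98.32/27
  195.59.98.64/27
  195.59.98.96/27
  195.59.98.128/27
  195.59.98.160/27
  195.59.98.192/27
  195.59.98.224/27
Subnets: 195.59.98.0/27, 195.59.98.32/27, 195.59.98.64/27, 195.59.98.96/27, 195.59.98.128/27, 195.59.98.160/27, 195.59.98.192/27, 195.59.98.224/27


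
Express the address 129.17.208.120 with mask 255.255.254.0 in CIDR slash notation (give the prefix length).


Binary: 11111111.11111111.11111110.00000000
Count leading 1s
Prefix: /23


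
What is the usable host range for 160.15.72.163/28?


Network: 160.15.72.160
Broadcast: 160.15.72.175
First usable = network + 1
Last usable = broadcast - 1
Range: 160.15.72.161 to 160.15.72.174


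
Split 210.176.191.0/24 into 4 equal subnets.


New prefix = 24 + 2 = 26
Each subnet has 64 addresses
  210.176.191.0/26
  210.176.191.64/26
  210.176.191.128/26
  210.176.191.192/26
Subnets: 210.176.191.0/26, 210.176.191.64/26, 210.176.191.128/26, 210.176.191.192/26


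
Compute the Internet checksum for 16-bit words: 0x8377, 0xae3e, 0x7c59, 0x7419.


Sum all words (with carry folding):
+ 0x8377 = 0x8377
+ 0xae3e = 0x31b6
+ 0x7c59 = 0xae0f
+ 0x7419 = 0x2229
One's complement: ~0x2229
Checksum = 0xddd6


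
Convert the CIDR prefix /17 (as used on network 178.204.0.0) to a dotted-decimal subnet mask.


/17 means 17 network bits, 15 host bits
Binary: 11111111111111111000000000000000
Mask: 255.255.128.0


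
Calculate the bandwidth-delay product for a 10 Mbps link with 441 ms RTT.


BDP = bandwidth * RTT
= 10 Mbps * 441 ms
= 10 * 1e6 * 441 / 1000 bits
= 4410000 bits
= 551250 bytes
= 538.3301 KB
BDP = 4410000 bits (551250 bytes)


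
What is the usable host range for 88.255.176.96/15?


Network: 88.254.0.0
Broadcast: 88.255.255.255
First usable = network + 1
Last usable = broadcast - 1
Range: 88.254.0.1 to 88.255.255.254


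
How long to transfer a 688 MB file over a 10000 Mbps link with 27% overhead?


Effective throughput = 10000 * (1 - 27/100) = 7300 Mbps
File size in Mb = 688 * 8 = 5504 Mb
Time = 5504 / 7300
Time = 0.754 seconds


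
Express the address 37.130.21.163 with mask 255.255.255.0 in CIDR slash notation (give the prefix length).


Binary: 11111111.11111111.11111111.00000000
Count leading 1s
Prefix: /24


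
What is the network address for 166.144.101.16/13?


IP:   10100110.10010000.01100101.00010000
Mask: 11111111.11111000.00000000.00000000
AND operation:
Net:  10100110.10010000.00000000.00000000
Network: 166.144.0.0/13


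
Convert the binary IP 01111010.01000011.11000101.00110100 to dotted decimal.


01111010 = 122
01000011 = 67
11000101 = 197
00110100 = 52
IP: 122.67.197.52


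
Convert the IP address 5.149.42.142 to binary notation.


5 = 00000101
149 = 10010101
42 = 00101010
142 = 10001110
Binary: 00000101.10010101.00101010.10001110


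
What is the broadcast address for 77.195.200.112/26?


Network: 77.195.200.64/26
Host bits = 6
Set all host bits to 1:
Broadcast: 77.195.200.127


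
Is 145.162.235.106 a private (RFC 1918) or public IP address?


RFC 1918 private ranges:
  10.0.0.0/8 (10.0.0.0 - 10.255.255.255)
  172.16.0.0/12 (172.16.0.0 - 172.31.255.255)
  192.168.0.0/16 (192.168.0.0 - 192.168.255.255)
Public (not in any RFC 1918 range)


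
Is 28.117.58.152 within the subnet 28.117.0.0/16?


Subnet network: 28.117.0.0
Test IP AND mask: 28.117.0.0
Yes, 28.117.58.152 is in 28.117.0.0/16


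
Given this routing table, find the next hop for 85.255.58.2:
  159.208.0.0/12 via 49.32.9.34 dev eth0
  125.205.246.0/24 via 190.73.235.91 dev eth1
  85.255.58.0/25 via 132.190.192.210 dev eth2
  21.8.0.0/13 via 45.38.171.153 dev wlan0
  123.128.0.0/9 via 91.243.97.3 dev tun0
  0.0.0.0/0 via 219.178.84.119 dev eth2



Longest prefix match for 85.255.58.2:
  /12 159.208.0.0: no
  /24 125.205.246.0: no
  /25 85.255.58.0: MATCH
  /13 21.8.0.0: no
  /9 123.128.0.0: no
  /0 0.0.0.0: MATCH
Selected: next-hop 132.190.192.210 via eth2 (matched /25)


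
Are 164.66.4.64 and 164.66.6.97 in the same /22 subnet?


Mask: 255.255.252.0
164.66.4.64 AND mask = 164.66.4.0
164.66.6.97 AND mask = 164.66.4.0
Yes, same subnet (164.66.4.0)


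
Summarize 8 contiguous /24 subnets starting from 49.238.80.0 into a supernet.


Original prefix: /24
Number of subnets: 8 = 2^3
New prefix = 24 - 3 = 21
Supernet: 49.238.80.0/21


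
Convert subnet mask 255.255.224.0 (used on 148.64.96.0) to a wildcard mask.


Subnet mask: 255.255.224.0
Wildcard = 255.255.255.255 - subnet mask
255 - 255 = 0
255 - 255 = 0
255 - 224 = 31
255 - 0 = 255
Wildcard: 0.0.31.255


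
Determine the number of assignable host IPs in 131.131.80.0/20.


Host bits = 32 - 20 = 12
Total addresses = 2^12 = 4096
Usable = total - 2 (network and broadcast)
Usable hosts: 4094


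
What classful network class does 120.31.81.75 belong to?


First octet: 120
Binary: 01111000
0xxxxxxx -> Class A (1-126)
Class A, default mask 255.0.0.0 (/8)


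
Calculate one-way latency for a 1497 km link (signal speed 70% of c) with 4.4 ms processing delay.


Speed = 0.7 * 3e5 km/s = 210000 km/s
Propagation delay = 1497 / 210000 = 0.0071 s = 7.1286 ms
Processing delay = 4.4 ms
Total one-way latency = 11.5286 ms


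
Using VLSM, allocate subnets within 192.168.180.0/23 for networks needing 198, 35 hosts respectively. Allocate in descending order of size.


198 hosts -> /24 (254 usable): 192.168.180.0/24
35 hosts -> /26 (62 usable): 192.168.181.0/26
Allocation: 192.168.180.0/24 (198 hosts, 254 usable); 192.168.181.0/26 (35 hosts, 62 usable)


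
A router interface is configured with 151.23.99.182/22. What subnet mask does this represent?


/22 means 22 network bits, 10 host bits
Binary: 11111111111111111111110000000000
Mask: 255.255.252.0


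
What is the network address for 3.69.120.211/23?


IP:   00000011.01000101.01111000.11010011
Mask: 11111111.11111111.11111110.00000000
AND operation:
Net:  00000011.01000101.01111000.00000000
Network: 3.69.120.0/23


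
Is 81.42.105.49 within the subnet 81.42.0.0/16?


Subnet network: 81.42.0.0
Test IP AND mask: 81.42.0.0
Yes, 81.42.105.49 is in 81.42.0.0/16


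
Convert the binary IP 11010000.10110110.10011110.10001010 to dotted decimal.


11010000 = 208
10110110 = 182
10011110 = 158
10001010 = 138
IP: 208.182.158.138


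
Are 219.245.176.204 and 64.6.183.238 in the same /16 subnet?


Mask: 255.255.0.0
219.245.176.204 AND mask = 219.245.0.0
64.6.183.238 AND mask = 64.6.0.0
No, different subnets (219.245.0.0 vs 64.6.0.0)


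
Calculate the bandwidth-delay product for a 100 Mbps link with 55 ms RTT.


BDP = bandwidth * RTT
= 100 Mbps * 55 ms
= 100 * 1e6 * 55 / 1000 bits
= 5500000 bits
= 687500 bytes
= 671.3867 KB
BDP = 5500000 bits (687500 bytes)


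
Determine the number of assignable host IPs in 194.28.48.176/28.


Host bits = 32 - 28 = 4
Total addresses = 2^4 = 16
Usable = total - 2 (network and broadcast)
Usable hosts: 14


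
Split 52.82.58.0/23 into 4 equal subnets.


New prefix = 23 + 2 = 25
Each subnet has 128 addresses
  52.82.58.0/25
  52.82.58.128/25
  52.82.59.0/25
  52.82.59.128/25
Subnets: 52.82.58.0/25, 52.82.58.128/25, 52.82.59.0/25, 52.82.59.128/25


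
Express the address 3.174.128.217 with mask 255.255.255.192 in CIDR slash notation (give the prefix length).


Binary: 11111111.11111111.11111111.11000000
Count leading 1s
Prefix: /26


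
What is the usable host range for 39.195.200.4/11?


Network: 39.192.0.0
Broadcast: 39.223.255.255
First usable = network + 1
Last usable = broadcast - 1
Range: 39.192.0.1 to 39.223.255.254


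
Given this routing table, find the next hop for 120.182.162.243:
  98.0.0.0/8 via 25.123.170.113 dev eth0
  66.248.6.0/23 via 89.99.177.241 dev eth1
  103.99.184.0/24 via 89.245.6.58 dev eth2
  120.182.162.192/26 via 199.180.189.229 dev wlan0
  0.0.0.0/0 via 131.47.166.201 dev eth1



Longest prefix match for 120.182.162.243:
  /8 98.0.0.0: no
  /23 66.248.6.0: no
  /24 103.99.184.0: no
  /26 120.182.162.192: MATCH
  /0 0.0.0.0: MATCH
Selected: next-hop 199.180.189.229 via wlan0 (matched /26)


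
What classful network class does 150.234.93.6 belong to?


First octet: 150
Binary: 10010110
10xxxxxx -> Class B (128-191)
Class B, default mask 255.255.0.0 (/16)


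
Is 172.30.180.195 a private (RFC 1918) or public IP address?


RFC 1918 private ranges:
  10.0.0.0/8 (10.0.0.0 - 10.255.255.255)
  172.16.0.0/12 (172.16.0.0 - 172.31.255.255)
  192.168.0.0/16 (192.168.0.0 - 192.168.255.255)
Private (in 172.16.0.0/12)


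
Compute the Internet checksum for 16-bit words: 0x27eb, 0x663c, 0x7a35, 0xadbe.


Sum all words (with carry folding):
+ 0x27eb = 0x27eb
+ 0x663c = 0x8e27
+ 0x7a35 = 0x085d
+ 0xadbe = 0xb61b
One's complement: ~0xb61b
Checksum = 0x49e4


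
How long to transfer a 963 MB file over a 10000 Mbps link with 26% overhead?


Effective throughput = 10000 * (1 - 26/100) = 7400 Mbps
File size in Mb = 963 * 8 = 7704 Mb
Time = 7704 / 7400
Time = 1.0411 seconds


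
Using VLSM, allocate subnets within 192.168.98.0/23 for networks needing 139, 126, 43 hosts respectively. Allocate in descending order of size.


139 hosts -> /24 (254 usable): 192.168.98.0/24
126 hosts -> /25 (126 usable): 192.168.99.0/25
43 hosts -> /26 (62 usable): 192.168.99.128/26
Allocation: 192.168.98.0/24 (139 hosts, 254 usable); 192.168.99.0/25 (126 hosts, 126 usable); 192.168.99.128/26 (43 hosts, 62 usable)


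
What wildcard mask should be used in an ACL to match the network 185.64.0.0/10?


Subnet mask: 255.192.0.0
Wildcard = 255.255.255.255 - subnet mask
255 - 255 = 0
255 - 192 = 63
255 - 0 = 255
255 - 0 = 255
Wildcard: 0.63.255.255


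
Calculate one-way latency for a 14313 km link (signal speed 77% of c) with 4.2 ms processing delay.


Speed = 0.77 * 3e5 km/s = 231000 km/s
Propagation delay = 14313 / 231000 = 0.062 s = 61.961 ms
Processing delay = 4.2 ms
Total one-way latency = 66.161 ms


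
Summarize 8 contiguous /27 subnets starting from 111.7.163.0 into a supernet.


Original prefix: /27
Number of subnets: 8 = 2^3
New prefix = 27 - 3 = 24
Supernet: 111.7.163.0/24


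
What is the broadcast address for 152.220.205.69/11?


Network: 152.192.0.0/11
Host bits = 21
Set all host bits to 1:
Broadcast: 152.223.255.255


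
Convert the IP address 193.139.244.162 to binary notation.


193 = 11000001
139 = 10001011
244 = 11110100
162 = 10100010
Binary: 11000001.10001011.11110100.10100010


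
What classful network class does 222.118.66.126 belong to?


First octet: 222
Binary: 11011110
110xxxxx -> Class C (192-223)
Class C, default mask 255.255.255.0 (/24)


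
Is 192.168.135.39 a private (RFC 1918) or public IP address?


RFC 1918 private ranges:
  10.0.0.0/8 (10.0.0.0 - 10.255.255.255)
  172.16.0.0/12 (172.16.0.0 - 172.31.255.255)
  192.168.0.0/16 (192.168.0.0 - 192.168.255.255)
Private (in 192.168.0.0/16)


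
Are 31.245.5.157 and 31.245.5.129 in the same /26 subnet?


Mask: 255.255.255.192
31.245.5.157 AND mask = 31.245.5.128
31.245.5.129 AND mask = 31.245.5.128
Yes, same subnet (31.245.5.128)


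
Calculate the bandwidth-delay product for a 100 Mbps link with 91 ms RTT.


BDP = bandwidth * RTT
= 100 Mbps * 91 ms
= 100 * 1e6 * 91 / 1000 bits
= 9100000 bits
= 1137500 bytes
= 1110.8398 KB
BDP = 9100000 bits (1137500 bytes)


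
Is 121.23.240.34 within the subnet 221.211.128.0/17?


Subnet network: 221.211.128.0
Test IP AND mask: 121.23.128.0
No, 121.23.240.34 is not in 221.211.128.0/17


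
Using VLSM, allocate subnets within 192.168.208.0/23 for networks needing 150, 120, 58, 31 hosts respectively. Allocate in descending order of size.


150 hosts -> /24 (254 usable): 192.168.208.0/24
120 hosts -> /25 (126 usable): 192.168.209.0/25
58 hosts -> /26 (62 usable): 192.168.209.128/26
31 hosts -> /26 (62 usable): 192.168.209.192/26
Allocation: 192.168.208.0/24 (150 hosts, 254 usable); 192.168.209.0/25 (120 hosts, 126 usable); 192.168.209.128/26 (58 hosts, 62 usable); 192.168.209.192/26 (31 hosts, 62 usable)
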